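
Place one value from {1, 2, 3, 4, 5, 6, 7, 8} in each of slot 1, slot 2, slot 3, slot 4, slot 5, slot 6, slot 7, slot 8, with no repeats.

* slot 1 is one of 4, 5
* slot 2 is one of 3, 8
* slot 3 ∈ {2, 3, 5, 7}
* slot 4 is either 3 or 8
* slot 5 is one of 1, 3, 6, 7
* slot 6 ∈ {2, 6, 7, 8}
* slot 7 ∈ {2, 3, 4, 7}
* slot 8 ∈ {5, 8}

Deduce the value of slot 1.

The 8 variables draw from only 8 values {1, 2, 3, 4, 5, 6, 7, 8}, so each is used; only slot 5 can be 1, hence slot 5 = 1.
Among the 7 still-open variables, 6 fits only slot 6 (and all 7 values in {2, 3, 4, 5, 6, 7, 8} must be used), so slot 6 = 6.
slot 2 and slot 4 share exactly the 2 values {3, 8}; by pigeonhole those values go to them, so strike 3, 8 from slot 3, slot 7, slot 8.
slot 8 has just one choice, so slot 8 = 5. So slot 1, slot 3 can't be 5.
So slot 1 = 4.

4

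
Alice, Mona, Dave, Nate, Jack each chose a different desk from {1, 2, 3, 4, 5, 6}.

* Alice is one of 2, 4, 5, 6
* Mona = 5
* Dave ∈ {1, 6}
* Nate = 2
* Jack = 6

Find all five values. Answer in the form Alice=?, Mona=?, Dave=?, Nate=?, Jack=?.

Mona has just one choice, so Mona = 5. Eliminate 5 elsewhere: Alice.
Nate has just one choice, so Nate = 2. So Alice can't be 2.
Jack must be 6 (only option left). Strike 6 from Alice, Dave.
Alice's domain is down to {4}, so Alice = 4.
That leaves Dave = 1.

Alice=4, Mona=5, Dave=1, Nate=2, Jack=6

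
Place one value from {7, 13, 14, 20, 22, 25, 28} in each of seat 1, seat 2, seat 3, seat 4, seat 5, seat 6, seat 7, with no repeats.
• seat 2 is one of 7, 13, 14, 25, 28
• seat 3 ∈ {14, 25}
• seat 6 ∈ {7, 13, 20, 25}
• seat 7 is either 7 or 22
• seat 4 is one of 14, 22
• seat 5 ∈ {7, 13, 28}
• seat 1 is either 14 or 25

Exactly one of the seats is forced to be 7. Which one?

seat 7

Among the 7 variables, 20 fits only seat 6 (and all 7 values in {7, 13, 14, 20, 22, 25, 28} must be used), so seat 6 = 20.
seat 1 and seat 3 share exactly the 2 values {14, 25}; by pigeonhole those values go to them, so strike 14, 25 from seat 2, seat 4.
seat 4 must be 22 (only option left). Strike 22 from seat 7.
So 7 goes to seat 7.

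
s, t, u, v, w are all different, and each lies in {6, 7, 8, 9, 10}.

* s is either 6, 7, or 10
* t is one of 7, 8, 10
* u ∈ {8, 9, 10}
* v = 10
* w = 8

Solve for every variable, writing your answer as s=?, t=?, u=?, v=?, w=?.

s=6, t=7, u=9, v=10, w=8

v's domain is down to {10}, so v = 10. Strike 10 from s, t, u.
That leaves w = 8. Eliminate 8 elsewhere: t, u.
t's domain is down to {7}, so t = 7. Eliminate 7 elsewhere: s.
u must be 9 (only option left).
s must be 6 (only option left).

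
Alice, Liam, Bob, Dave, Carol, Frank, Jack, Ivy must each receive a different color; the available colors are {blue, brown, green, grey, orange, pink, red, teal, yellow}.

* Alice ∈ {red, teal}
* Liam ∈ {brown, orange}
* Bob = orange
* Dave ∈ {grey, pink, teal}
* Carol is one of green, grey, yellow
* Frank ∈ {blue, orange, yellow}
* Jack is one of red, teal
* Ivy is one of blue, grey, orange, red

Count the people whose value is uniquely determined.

Bob must be orange (only option left). Strike orange from Liam, Frank, Ivy.
Liam must be brown (only option left).
Alice and Jack between them cover only {red, teal} — a naked pair. Remove those values from Dave, Ivy.
Determined: Liam=brown, Bob=orange. The other people each still have more than one consistent value. That makes 2.

2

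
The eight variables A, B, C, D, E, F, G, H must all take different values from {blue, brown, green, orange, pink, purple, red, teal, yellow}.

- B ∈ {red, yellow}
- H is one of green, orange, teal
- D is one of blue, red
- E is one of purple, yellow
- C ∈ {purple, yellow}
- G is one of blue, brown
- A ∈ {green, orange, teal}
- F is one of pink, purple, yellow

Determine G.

brown

The 2 variables C and E are confined to {purple, yellow}, which locks those values in; drop them from B, F.
That leaves B = red. Remove red from D.
D has just one choice, so D = blue. So G can't be blue.
So G = brown.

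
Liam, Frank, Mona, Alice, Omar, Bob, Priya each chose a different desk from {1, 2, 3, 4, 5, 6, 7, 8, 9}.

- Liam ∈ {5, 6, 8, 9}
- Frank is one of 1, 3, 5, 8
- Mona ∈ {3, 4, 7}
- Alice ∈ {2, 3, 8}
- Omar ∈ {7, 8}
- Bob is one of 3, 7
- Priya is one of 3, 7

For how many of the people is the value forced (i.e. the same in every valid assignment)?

3

The 2 variables Bob and Priya are confined to {3, 7}, which locks those values in; drop them from Frank, Mona, Alice, Omar.
That leaves Mona = 4.
Omar's domain is down to {8}, so Omar = 8. Eliminate 8 elsewhere: Liam, Frank, Alice.
That leaves Alice = 2.
Determined: Mona=4, Alice=2, Omar=8. The other people each still have more than one consistent value. That makes 3.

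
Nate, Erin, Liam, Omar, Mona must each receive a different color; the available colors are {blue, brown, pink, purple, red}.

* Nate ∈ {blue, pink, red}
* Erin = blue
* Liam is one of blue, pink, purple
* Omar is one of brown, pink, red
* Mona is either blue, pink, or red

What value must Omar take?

brown

Erin has just one choice, so Erin = blue. So Nate, Liam, Mona can't be blue.
The 4 still-open variables draw from only 4 values {brown, pink, purple, red}, so each is used; only Omar can be brown, hence Omar = brown.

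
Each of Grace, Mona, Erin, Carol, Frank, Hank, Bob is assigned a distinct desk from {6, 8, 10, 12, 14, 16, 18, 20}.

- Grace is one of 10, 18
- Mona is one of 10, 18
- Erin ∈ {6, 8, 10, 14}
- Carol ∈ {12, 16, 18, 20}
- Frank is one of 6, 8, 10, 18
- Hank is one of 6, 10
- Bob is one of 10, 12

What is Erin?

Grace and Mona share exactly the 2 values {10, 18}; by pigeonhole those values go to them, so strike 10, 18 from Erin, Carol, Frank, Hank, Bob.
Hank's domain is down to {6}, so Hank = 6. Eliminate 6 elsewhere: Erin, Frank.
Bob has just one choice, so Bob = 12. Eliminate 12 elsewhere: Carol.
Frank's domain is down to {8}, so Frank = 8. Eliminate 8 elsewhere: Erin.
So Erin = 14.

14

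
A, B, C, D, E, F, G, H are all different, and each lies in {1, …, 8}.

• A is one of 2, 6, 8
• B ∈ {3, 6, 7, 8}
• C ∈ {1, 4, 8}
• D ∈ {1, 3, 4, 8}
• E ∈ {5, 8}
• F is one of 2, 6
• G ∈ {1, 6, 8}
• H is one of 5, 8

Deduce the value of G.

1

The 8 variables draw from only 8 values {1, 2, 3, 4, 5, 6, 7, 8}, so each is used; only B can be 7, hence B = 7.
The 7 still-open variables draw from only 7 values {1, 2, 3, 4, 5, 6, 8}, so each is used; only D can be 3, hence D = 3.
Among the 6 still-open variables, 4 fits only C (and all 6 values in {1, 2, 4, 5, 6, 8} must be used), so C = 4.
The 5 still-open variables draw from only 5 values {1, 2, 5, 6, 8}, so each is used; only G can be 1, hence G = 1.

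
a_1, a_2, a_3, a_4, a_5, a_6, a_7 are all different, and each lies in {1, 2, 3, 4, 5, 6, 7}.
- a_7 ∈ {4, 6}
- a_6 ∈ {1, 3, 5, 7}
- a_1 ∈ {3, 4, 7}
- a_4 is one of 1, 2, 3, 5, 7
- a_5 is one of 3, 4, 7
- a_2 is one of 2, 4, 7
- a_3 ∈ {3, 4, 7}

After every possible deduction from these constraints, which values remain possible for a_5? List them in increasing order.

3, 4, 7

The 7 variables together cover exactly {1, 2, 3, 4, 5, 6, 7} — 7 values for 7 variables — and 6 appears only in a_7's list, so a_7 = 6.
a_1, a_3, a_5 share exactly the 3 values {3, 4, 7}; by pigeonhole those values go to them, so strike 3, 4, 7 from a_2, a_4, a_6.
a_2 must be 2 (only option left). Strike 2 from a_4.
No further eliminations apply; a_5 can still be any of 3, 4, 7.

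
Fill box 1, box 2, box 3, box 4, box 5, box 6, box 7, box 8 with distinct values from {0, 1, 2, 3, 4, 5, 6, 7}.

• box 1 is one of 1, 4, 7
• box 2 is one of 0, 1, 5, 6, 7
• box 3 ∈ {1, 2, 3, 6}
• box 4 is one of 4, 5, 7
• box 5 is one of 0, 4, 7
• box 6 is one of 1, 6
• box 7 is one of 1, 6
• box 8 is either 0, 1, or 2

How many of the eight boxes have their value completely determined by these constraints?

The 8 variables together cover exactly {0, 1, 2, 3, 4, 5, 6, 7} — 8 values for 8 variables — and 3 appears only in box 3's list, so box 3 = 3.
Among the 7 still-open variables, 2 fits only box 8 (and all 7 values in {0, 1, 2, 4, 5, 6, 7} must be used), so box 8 = 2.
The 2 variables box 6 and box 7 are confined to {1, 6}, which locks those values in; drop them from box 1, box 2.
Determined: box 3=3, box 8=2. The other boxes each still have more than one consistent value. That makes 2.

2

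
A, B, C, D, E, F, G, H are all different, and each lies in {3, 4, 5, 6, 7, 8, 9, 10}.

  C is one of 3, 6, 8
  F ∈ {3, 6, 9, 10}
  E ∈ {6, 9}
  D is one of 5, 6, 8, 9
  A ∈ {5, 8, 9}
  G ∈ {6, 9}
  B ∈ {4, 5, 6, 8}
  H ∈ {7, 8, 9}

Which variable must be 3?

C

Among the 8 variables, 4 fits only B (and all 8 values in {3, 4, 5, 6, 7, 8, 9, 10} must be used), so B = 4.
The 7 still-open variables draw from only 7 values {3, 5, 6, 7, 8, 9, 10}, so each is used; only H can be 7, hence H = 7.
The 6 still-open variables together cover exactly {3, 5, 6, 8, 9, 10} — 6 values for 6 variables — and 10 appears only in F's list, so F = 10.
The 5 still-open variables draw from only 5 values {3, 5, 6, 8, 9}, so each is used; only C can be 3, hence C = 3.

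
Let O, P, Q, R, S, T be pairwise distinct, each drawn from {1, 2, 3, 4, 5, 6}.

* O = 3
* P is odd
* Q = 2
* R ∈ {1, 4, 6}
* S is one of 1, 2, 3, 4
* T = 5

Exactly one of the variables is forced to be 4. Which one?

S

O has just one choice, so O = 3. So P, S can't be 3.
Q must be 2 (only option left). Strike 2 from S.
T has just one choice, so T = 5. Strike 5 from P.
P must be 1 (only option left). Remove 1 from R, S.
So 4 goes to S.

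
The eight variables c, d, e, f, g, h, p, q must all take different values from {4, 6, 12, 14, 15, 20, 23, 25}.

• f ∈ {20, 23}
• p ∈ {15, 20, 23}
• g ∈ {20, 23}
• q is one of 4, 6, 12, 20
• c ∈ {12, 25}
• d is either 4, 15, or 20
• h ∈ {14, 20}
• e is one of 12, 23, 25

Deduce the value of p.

15

The 8 variables together cover exactly {4, 6, 12, 14, 15, 20, 23, 25} — 8 values for 8 variables — and 6 appears only in q's list, so q = 6.
Among the 7 still-open variables, 4 fits only d (and all 7 values in {4, 12, 14, 15, 20, 23, 25} must be used), so d = 4.
The 6 still-open variables together cover exactly {12, 14, 15, 20, 23, 25} — 6 values for 6 variables — and 14 appears only in h's list, so h = 14.
Among the 5 still-open variables, 15 fits only p (and all 5 values in {12, 15, 20, 23, 25} must be used), so p = 15.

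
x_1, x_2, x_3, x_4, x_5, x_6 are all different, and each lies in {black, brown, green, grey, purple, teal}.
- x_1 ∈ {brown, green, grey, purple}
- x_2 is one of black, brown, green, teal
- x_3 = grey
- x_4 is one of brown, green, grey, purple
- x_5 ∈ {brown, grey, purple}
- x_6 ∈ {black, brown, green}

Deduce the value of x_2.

teal

x_3's domain is down to {grey}, so x_3 = grey. Remove grey from x_1, x_4, x_5.
The 5 still-open variables together cover exactly {black, brown, green, purple, teal} — 5 values for 5 variables — and teal appears only in x_2's list, so x_2 = teal.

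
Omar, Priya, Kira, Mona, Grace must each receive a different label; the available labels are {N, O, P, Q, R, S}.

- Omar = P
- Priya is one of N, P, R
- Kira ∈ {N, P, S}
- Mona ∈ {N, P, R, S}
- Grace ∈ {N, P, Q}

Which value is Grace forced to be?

Q

Omar must be P (only option left). Eliminate P elsewhere: Priya, Kira, Mona, Grace.
The 4 still-open variables together cover exactly {N, Q, R, S} — 4 values for 4 variables — and Q appears only in Grace's list, so Grace = Q.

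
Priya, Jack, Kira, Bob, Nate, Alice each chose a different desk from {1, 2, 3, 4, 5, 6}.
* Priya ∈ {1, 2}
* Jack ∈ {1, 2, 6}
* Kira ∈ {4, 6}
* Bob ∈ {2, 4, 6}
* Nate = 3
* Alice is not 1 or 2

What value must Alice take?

5

Nate must be 3 (only option left). Remove 3 from Alice.
The 5 still-open variables draw from only 5 values {1, 2, 4, 5, 6}, so each is used; only Alice can be 5, hence Alice = 5.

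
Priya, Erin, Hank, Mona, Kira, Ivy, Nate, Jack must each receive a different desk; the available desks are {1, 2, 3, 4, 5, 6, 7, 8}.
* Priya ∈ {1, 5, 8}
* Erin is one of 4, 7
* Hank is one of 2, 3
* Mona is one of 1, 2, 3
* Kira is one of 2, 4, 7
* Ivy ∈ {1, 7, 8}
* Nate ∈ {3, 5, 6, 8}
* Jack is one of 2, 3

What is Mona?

The 8 variables draw from only 8 values {1, 2, 3, 4, 5, 6, 7, 8}, so each is used; only Nate can be 6, hence Nate = 6.
Among the 7 still-open variables, 5 fits only Priya (and all 7 values in {1, 2, 3, 4, 5, 7, 8} must be used), so Priya = 5.
Among the 6 still-open variables, 8 fits only Ivy (and all 6 values in {1, 2, 3, 4, 7, 8} must be used), so Ivy = 8.
Among the 5 still-open variables, 1 fits only Mona (and all 5 values in {1, 2, 3, 4, 7} must be used), so Mona = 1.

1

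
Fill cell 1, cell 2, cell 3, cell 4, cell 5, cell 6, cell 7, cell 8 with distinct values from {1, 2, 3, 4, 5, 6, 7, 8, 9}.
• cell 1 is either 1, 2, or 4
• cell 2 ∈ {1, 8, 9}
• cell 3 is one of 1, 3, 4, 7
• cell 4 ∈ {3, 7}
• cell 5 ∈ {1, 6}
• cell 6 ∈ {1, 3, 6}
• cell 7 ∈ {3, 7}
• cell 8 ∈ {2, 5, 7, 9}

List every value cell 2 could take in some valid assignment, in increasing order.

cell 4 and cell 7 share exactly the 2 values {3, 7}; by pigeonhole those values go to them, so strike 3, 7 from cell 3, cell 6, cell 8.
cell 5 and cell 6 share exactly the 2 values {1, 6}; by pigeonhole those values go to them, so strike 1, 6 from cell 1, cell 2, cell 3.
cell 3 has just one choice, so cell 3 = 4. So cell 1 can't be 4.
cell 1 must be 2 (only option left). So cell 8 can't be 2.
No further eliminations apply; cell 2 can still be any of 8, 9.

8, 9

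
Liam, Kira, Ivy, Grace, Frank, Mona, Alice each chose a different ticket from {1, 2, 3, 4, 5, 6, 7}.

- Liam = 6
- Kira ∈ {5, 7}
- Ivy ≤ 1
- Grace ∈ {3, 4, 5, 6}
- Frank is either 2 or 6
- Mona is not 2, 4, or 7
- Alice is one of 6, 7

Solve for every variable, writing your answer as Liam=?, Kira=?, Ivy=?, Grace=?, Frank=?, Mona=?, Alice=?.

Liam must be 6 (only option left). Eliminate 6 elsewhere: Grace, Frank, Mona, Alice.
That leaves Ivy = 1. Strike 1 from Mona.
Frank must be 2 (only option left).
Alice has just one choice, so Alice = 7. Strike 7 from Kira.
That leaves Kira = 5. Eliminate 5 elsewhere: Grace, Mona.
That leaves Mona = 3. Remove 3 from Grace.
Grace must be 4 (only option left).

Liam=6, Kira=5, Ivy=1, Grace=4, Frank=2, Mona=3, Alice=7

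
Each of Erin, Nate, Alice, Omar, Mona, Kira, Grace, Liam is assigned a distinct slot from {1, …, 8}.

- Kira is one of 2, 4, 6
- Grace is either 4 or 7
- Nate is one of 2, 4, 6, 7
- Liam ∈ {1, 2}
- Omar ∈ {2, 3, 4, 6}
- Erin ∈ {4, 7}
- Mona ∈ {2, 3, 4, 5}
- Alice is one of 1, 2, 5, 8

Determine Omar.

The 8 variables together cover exactly {1, 2, 3, 4, 5, 6, 7, 8} — 8 values for 8 variables — and 8 appears only in Alice's list, so Alice = 8.
The 7 still-open variables draw from only 7 values {1, 2, 3, 4, 5, 6, 7}, so each is used; only Liam can be 1, hence Liam = 1.
The 6 still-open variables together cover exactly {2, 3, 4, 5, 6, 7} — 6 values for 6 variables — and 5 appears only in Mona's list, so Mona = 5.
Among the 5 still-open variables, 3 fits only Omar (and all 5 values in {2, 3, 4, 6, 7} must be used), so Omar = 3.

3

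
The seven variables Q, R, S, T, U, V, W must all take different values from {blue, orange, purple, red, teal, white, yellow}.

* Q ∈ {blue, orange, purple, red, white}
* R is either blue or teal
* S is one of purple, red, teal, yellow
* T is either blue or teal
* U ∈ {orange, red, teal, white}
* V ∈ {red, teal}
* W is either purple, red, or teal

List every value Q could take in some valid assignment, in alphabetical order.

The 7 variables together cover exactly {blue, orange, purple, red, teal, white, yellow} — 7 values for 7 variables — and yellow appears only in S's list, so S = yellow.
The 2 variables R and T are confined to {blue, teal}, which locks those values in; drop them from Q, U, V, W.
V has just one choice, so V = red. Eliminate red elsewhere: Q, U, W.
W must be purple (only option left). Strike purple from Q.
No further eliminations apply; Q can still be any of orange, white.

orange, white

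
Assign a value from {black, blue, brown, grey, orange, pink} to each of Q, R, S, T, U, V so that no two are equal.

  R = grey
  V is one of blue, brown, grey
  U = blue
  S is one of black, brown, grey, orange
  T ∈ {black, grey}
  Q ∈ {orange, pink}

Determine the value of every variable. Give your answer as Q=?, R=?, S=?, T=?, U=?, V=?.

R's domain is down to {grey}, so R = grey. Remove grey from S, T, V.
That leaves T = black. So S can't be black.
U has just one choice, so U = blue. Strike blue from V.
V has just one choice, so V = brown. So S can't be brown.
S has just one choice, so S = orange. Strike orange from Q.
Q must be pink (only option left).

Q=pink, R=grey, S=orange, T=black, U=blue, V=brown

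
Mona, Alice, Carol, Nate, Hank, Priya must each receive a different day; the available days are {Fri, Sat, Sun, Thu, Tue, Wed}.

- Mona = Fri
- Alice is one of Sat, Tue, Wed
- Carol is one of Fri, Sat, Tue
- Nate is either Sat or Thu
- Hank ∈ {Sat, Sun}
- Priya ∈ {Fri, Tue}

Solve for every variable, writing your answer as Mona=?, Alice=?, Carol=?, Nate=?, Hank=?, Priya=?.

Mona has just one choice, so Mona = Fri. Strike Fri from Carol, Priya.
Priya's domain is down to {Tue}, so Priya = Tue. So Alice, Carol can't be Tue.
Carol has just one choice, so Carol = Sat. Strike Sat from Alice, Nate, Hank.
Nate's domain is down to {Thu}, so Nate = Thu.
Hank must be Sun (only option left).
Alice must be Wed (only option left).

Mona=Fri, Alice=Wed, Carol=Sat, Nate=Thu, Hank=Sun, Priya=Tue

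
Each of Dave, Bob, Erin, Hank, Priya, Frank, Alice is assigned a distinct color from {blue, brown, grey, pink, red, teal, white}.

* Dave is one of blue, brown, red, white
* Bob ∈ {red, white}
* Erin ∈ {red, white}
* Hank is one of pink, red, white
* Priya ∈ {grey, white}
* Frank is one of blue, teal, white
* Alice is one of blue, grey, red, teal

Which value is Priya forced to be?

grey

Among the 7 variables, brown fits only Dave (and all 7 values in {blue, brown, grey, pink, red, teal, white} must be used), so Dave = brown.
Among the 6 still-open variables, pink fits only Hank (and all 6 values in {blue, grey, pink, red, teal, white} must be used), so Hank = pink.
Bob and Erin share exactly the 2 values {red, white}; by pigeonhole those values go to them, so strike red, white from Priya, Frank, Alice.
So Priya = grey.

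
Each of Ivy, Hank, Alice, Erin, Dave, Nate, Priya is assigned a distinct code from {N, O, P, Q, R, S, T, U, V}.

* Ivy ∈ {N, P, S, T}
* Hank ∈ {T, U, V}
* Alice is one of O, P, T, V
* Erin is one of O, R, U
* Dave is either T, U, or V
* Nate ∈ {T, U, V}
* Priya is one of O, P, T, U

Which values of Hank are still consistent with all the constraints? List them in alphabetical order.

Hank, Dave, Nate between them cover only {T, U, V} — a naked triple. Remove those values from Ivy, Alice, Erin, Priya.
The 2 variables Alice and Priya are confined to {O, P}, which locks those values in; drop them from Ivy, Erin.
Erin's domain is down to {R}, so Erin = R.
No further eliminations apply; Hank can still be any of T, U, V.

T, U, V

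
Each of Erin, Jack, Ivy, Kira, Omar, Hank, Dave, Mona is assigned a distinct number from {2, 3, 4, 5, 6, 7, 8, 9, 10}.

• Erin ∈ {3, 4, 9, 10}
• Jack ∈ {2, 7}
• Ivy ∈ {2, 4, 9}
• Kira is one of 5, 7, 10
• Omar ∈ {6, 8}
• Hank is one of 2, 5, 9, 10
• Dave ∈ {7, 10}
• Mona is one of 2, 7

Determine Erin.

The 2 variables Jack and Mona are confined to {2, 7}, which locks those values in; drop them from Ivy, Kira, Hank, Dave.
Dave's domain is down to {10}, so Dave = 10. Eliminate 10 elsewhere: Erin, Kira, Hank.
Kira must be 5 (only option left). So Hank can't be 5.
Hank has just one choice, so Hank = 9. Strike 9 from Erin, Ivy.
Ivy has just one choice, so Ivy = 4. Eliminate 4 elsewhere: Erin.
So Erin = 3.

3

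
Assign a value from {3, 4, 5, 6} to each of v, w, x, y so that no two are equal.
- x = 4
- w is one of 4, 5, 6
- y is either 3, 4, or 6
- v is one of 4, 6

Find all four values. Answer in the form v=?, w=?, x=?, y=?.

v=6, w=5, x=4, y=3

x has just one choice, so x = 4. Strike 4 from v, w, y.
v must be 6 (only option left). So w, y can't be 6.
w has just one choice, so w = 5.
That leaves y = 3.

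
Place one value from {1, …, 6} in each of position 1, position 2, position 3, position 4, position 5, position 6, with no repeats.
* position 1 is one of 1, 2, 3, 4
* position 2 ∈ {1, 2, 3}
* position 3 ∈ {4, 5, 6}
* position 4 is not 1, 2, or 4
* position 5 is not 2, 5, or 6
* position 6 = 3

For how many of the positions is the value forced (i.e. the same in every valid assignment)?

1

position 6's domain is down to {3}, so position 6 = 3. Eliminate 3 elsewhere: position 1, position 2, position 4, position 5.
position 1, position 2, position 5 share exactly the 3 values {1, 2, 4}; by pigeonhole those values go to them, so strike 1, 2, 4 from position 3.
Determined: position 6=3. The other positions each still have more than one consistent value. That makes 1.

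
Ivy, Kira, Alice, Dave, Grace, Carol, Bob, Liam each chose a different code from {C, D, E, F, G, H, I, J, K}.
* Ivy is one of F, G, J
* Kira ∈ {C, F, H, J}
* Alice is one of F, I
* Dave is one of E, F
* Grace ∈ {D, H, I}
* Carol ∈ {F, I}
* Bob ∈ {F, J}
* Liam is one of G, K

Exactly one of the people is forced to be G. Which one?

Alice and Carol between them cover only {F, I} — a naked pair. Remove those values from Ivy, Kira, Dave, Grace, Bob.
Dave has just one choice, so Dave = E.
Bob's domain is down to {J}, so Bob = J. Strike J from Ivy, Kira.
So G goes to Ivy.

Ivy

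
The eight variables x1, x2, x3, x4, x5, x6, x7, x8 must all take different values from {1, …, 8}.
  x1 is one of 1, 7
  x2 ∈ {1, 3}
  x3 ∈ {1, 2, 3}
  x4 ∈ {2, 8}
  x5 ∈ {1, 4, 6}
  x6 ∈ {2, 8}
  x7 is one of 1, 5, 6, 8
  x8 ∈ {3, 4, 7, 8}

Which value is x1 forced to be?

The 8 variables draw from only 8 values {1, 2, 3, 4, 5, 6, 7, 8}, so each is used; only x7 can be 5, hence x7 = 5.
The 7 still-open variables together cover exactly {1, 2, 3, 4, 6, 7, 8} — 7 values for 7 variables — and 6 appears only in x5's list, so x5 = 6.
Among the 6 still-open variables, 4 fits only x8 (and all 6 values in {1, 2, 3, 4, 7, 8} must be used), so x8 = 4.
Among the 5 still-open variables, 7 fits only x1 (and all 5 values in {1, 2, 3, 7, 8} must be used), so x1 = 7.

7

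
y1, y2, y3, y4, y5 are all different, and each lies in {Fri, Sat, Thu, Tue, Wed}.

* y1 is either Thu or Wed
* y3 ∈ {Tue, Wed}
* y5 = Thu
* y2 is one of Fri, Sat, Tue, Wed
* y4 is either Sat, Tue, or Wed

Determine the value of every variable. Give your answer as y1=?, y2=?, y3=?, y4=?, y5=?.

y1=Wed, y2=Fri, y3=Tue, y4=Sat, y5=Thu

y5's domain is down to {Thu}, so y5 = Thu. Remove Thu from y1.
y1's domain is down to {Wed}, so y1 = Wed. So y2, y3, y4 can't be Wed.
y3 must be Tue (only option left). Eliminate Tue elsewhere: y2, y4.
That leaves y4 = Sat. Eliminate Sat elsewhere: y2.
That leaves y2 = Fri.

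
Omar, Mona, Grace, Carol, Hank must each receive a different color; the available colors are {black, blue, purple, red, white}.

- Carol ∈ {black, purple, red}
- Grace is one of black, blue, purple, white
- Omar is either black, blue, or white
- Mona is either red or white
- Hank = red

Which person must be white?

Mona

Hank's domain is down to {red}, so Hank = red. Eliminate red elsewhere: Mona, Carol.
So white goes to Mona.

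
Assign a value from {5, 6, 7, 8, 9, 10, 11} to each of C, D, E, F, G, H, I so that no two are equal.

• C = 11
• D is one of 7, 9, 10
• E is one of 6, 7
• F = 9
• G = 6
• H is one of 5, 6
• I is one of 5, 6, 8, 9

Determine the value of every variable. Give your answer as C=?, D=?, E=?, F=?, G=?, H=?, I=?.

C must be 11 (only option left).
F has just one choice, so F = 9. Eliminate 9 elsewhere: D, I.
G must be 6 (only option left). Remove 6 from E, H, I.
H's domain is down to {5}, so H = 5. Remove 5 from I.
I's domain is down to {8}, so I = 8.
That leaves E = 7. Remove 7 from D.
D must be 10 (only option left).

C=11, D=10, E=7, F=9, G=6, H=5, I=8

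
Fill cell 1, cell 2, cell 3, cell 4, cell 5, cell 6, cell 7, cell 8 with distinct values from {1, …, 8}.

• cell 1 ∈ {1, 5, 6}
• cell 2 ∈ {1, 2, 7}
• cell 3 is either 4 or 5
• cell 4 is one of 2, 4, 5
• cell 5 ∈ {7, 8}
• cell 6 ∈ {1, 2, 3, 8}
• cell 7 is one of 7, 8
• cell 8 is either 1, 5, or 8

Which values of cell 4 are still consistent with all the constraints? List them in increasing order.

2, 4, 5

The 8 variables together cover exactly {1, 2, 3, 4, 5, 6, 7, 8} — 8 values for 8 variables — and 3 appears only in cell 6's list, so cell 6 = 3.
The 7 still-open variables together cover exactly {1, 2, 4, 5, 6, 7, 8} — 7 values for 7 variables — and 6 appears only in cell 1's list, so cell 1 = 6.
cell 5 and cell 7 share exactly the 2 values {7, 8}; by pigeonhole those values go to them, so strike 7, 8 from cell 2, cell 8.
No further eliminations apply; cell 4 can still be any of 2, 4, 5.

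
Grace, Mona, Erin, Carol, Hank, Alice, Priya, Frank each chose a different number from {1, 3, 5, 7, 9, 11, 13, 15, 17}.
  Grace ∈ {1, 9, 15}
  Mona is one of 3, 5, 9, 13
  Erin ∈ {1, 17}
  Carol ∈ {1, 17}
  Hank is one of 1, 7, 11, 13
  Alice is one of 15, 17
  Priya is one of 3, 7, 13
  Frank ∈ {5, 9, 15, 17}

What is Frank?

5

The 2 variables Erin and Carol are confined to {1, 17}, which locks those values in; drop them from Grace, Hank, Alice, Frank.
Alice must be 15 (only option left). Strike 15 from Grace, Frank.
That leaves Grace = 9. Strike 9 from Mona, Frank.
So Frank = 5.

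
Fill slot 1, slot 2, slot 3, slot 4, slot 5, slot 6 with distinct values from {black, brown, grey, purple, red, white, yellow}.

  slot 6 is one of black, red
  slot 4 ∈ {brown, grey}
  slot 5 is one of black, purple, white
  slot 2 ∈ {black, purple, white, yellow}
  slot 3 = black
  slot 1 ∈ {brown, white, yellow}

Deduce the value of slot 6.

red

slot 3's domain is down to {black}, so slot 3 = black. Remove black from slot 2, slot 5, slot 6.
So slot 6 = red.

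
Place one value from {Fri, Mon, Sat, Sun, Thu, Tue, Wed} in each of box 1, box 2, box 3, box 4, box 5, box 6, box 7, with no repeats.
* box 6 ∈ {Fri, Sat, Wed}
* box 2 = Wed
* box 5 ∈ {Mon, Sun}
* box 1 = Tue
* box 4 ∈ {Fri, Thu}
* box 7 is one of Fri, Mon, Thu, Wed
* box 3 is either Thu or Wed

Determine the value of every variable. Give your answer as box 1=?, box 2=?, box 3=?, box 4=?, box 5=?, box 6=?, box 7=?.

box 1=Tue, box 2=Wed, box 3=Thu, box 4=Fri, box 5=Sun, box 6=Sat, box 7=Mon

box 1 must be Tue (only option left).
box 2's domain is down to {Wed}, so box 2 = Wed. Strike Wed from box 3, box 6, box 7.
That leaves box 3 = Thu. So box 4, box 7 can't be Thu.
box 4 must be Fri (only option left). Eliminate Fri elsewhere: box 6, box 7.
That leaves box 6 = Sat.
box 7 must be Mon (only option left). Eliminate Mon elsewhere: box 5.
box 5 has just one choice, so box 5 = Sun.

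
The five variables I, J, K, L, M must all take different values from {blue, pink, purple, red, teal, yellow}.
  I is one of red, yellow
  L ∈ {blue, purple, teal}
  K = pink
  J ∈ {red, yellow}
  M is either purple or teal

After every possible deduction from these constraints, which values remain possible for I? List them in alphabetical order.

red, yellow

K has just one choice, so K = pink.
No further eliminations apply; I can still be any of red, yellow.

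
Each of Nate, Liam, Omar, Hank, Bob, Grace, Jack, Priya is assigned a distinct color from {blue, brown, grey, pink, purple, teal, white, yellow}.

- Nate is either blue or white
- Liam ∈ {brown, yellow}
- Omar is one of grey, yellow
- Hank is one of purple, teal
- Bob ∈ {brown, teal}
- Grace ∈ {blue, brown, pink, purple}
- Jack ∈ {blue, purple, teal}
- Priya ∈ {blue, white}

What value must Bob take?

The 8 variables draw from only 8 values {blue, brown, grey, pink, purple, teal, white, yellow}, so each is used; only Omar can be grey, hence Omar = grey.
The 7 still-open variables together cover exactly {blue, brown, pink, purple, teal, white, yellow} — 7 values for 7 variables — and pink appears only in Grace's list, so Grace = pink.
The 6 still-open variables together cover exactly {blue, brown, purple, teal, white, yellow} — 6 values for 6 variables — and yellow appears only in Liam's list, so Liam = yellow.
The 5 still-open variables together cover exactly {blue, brown, purple, teal, white} — 5 values for 5 variables — and brown appears only in Bob's list, so Bob = brown.

brown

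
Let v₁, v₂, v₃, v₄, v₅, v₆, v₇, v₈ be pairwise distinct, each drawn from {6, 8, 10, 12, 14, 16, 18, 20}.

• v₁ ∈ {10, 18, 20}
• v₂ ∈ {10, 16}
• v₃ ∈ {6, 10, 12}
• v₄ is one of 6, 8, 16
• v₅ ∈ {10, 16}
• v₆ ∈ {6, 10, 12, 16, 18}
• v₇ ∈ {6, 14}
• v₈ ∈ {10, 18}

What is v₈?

18

The 8 variables draw from only 8 values {6, 8, 10, 12, 14, 16, 18, 20}, so each is used; only v₄ can be 8, hence v₄ = 8.
The 7 still-open variables draw from only 7 values {6, 10, 12, 14, 16, 18, 20}, so each is used; only v₇ can be 14, hence v₇ = 14.
The 6 still-open variables together cover exactly {6, 10, 12, 16, 18, 20} — 6 values for 6 variables — and 20 appears only in v₁'s list, so v₁ = 20.
v₂ and v₅ share exactly the 2 values {10, 16}; by pigeonhole those values go to them, so strike 10, 16 from v₃, v₆, v₈.
So v₈ = 18.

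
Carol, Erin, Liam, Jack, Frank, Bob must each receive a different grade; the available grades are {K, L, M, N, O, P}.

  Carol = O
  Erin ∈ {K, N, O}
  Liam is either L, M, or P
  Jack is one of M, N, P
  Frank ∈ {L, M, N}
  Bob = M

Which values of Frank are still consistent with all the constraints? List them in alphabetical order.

Carol must be O (only option left). Strike O from Erin.
Bob must be M (only option left). So Liam, Jack, Frank can't be M.
Among the 4 still-open variables, K fits only Erin (and all 4 values in {K, L, N, P} must be used), so Erin = K.
No further eliminations apply; Frank can still be any of L, N.

L, N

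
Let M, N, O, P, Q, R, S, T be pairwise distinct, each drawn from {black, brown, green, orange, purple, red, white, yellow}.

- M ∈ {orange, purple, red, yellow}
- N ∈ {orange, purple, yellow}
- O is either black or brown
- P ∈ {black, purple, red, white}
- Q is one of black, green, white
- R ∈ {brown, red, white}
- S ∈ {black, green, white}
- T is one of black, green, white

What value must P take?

Q, S, T share exactly the 3 values {black, green, white}; by pigeonhole those values go to them, so strike black, green, white from O, P, R.
That leaves O = brown. So R can't be brown.
R has just one choice, so R = red. So M, P can't be red.
So P = purple.

purple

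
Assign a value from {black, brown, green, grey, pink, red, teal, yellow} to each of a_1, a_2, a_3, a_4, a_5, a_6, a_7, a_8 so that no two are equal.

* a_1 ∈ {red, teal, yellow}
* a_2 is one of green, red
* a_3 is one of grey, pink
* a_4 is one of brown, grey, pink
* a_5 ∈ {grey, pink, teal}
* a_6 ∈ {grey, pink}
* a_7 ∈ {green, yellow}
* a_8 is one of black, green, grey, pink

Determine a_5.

The 8 variables draw from only 8 values {black, brown, green, grey, pink, red, teal, yellow}, so each is used; only a_8 can be black, hence a_8 = black.
Among the 7 still-open variables, brown fits only a_4 (and all 7 values in {brown, green, grey, pink, red, teal, yellow} must be used), so a_4 = brown.
a_3 and a_6 share exactly the 2 values {grey, pink}; by pigeonhole those values go to them, so strike grey, pink from a_5.
So a_5 = teal.

teal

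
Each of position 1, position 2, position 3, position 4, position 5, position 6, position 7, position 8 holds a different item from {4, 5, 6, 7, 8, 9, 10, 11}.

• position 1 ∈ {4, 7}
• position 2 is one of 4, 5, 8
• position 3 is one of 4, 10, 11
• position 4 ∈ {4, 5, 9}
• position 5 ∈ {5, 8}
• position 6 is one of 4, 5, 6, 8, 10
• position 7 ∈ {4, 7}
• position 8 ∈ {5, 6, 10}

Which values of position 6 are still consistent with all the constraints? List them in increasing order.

6, 10

The 8 variables together cover exactly {4, 5, 6, 7, 8, 9, 10, 11} — 8 values for 8 variables — and 9 appears only in position 4's list, so position 4 = 9.
The 7 still-open variables together cover exactly {4, 5, 6, 7, 8, 10, 11} — 7 values for 7 variables — and 11 appears only in position 3's list, so position 3 = 11.
position 1 and position 7 share exactly the 2 values {4, 7}; by pigeonhole those values go to them, so strike 4, 7 from position 2, position 6.
position 2 and position 5 between them cover only {5, 8} — a naked pair. Remove those values from position 6, position 8.
No further eliminations apply; position 6 can still be any of 6, 10.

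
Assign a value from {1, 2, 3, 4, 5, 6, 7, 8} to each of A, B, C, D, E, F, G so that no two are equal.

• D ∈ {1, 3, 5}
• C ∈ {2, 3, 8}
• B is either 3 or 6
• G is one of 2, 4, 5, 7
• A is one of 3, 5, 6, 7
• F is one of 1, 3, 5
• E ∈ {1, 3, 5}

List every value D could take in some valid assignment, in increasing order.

D, E, F between them cover only {1, 3, 5} — a naked triple. Remove those values from A, B, C, G.
B must be 6 (only option left). Strike 6 from A.
A must be 7 (only option left). Strike 7 from G.
No further eliminations apply; D can still be any of 1, 3, 5.

1, 3, 5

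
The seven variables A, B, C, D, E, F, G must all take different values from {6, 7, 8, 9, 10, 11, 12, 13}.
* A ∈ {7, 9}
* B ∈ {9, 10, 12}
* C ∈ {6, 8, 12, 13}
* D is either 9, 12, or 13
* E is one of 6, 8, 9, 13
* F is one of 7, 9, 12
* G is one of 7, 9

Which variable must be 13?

D

The 7 variables draw from only 7 values {6, 7, 8, 9, 10, 12, 13}, so each is used; only B can be 10, hence B = 10.
A and G between them cover only {7, 9} — a naked pair. Remove those values from D, E, F.
F must be 12 (only option left). Eliminate 12 elsewhere: C, D.
So 13 goes to D.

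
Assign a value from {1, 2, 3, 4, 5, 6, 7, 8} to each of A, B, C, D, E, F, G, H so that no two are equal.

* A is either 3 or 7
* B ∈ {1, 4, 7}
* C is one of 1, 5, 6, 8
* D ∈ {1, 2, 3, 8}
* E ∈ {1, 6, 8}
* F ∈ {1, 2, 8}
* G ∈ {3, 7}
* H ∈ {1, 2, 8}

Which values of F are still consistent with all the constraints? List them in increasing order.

The 8 variables together cover exactly {1, 2, 3, 4, 5, 6, 7, 8} — 8 values for 8 variables — and 4 appears only in B's list, so B = 4.
The 7 still-open variables draw from only 7 values {1, 2, 3, 5, 6, 7, 8}, so each is used; only C can be 5, hence C = 5.
Among the 6 still-open variables, 6 fits only E (and all 6 values in {1, 2, 3, 6, 7, 8} must be used), so E = 6.
The 2 variables A and G are confined to {3, 7}, which locks those values in; drop them from D.
No further eliminations apply; F can still be any of 1, 2, 8.

1, 2, 8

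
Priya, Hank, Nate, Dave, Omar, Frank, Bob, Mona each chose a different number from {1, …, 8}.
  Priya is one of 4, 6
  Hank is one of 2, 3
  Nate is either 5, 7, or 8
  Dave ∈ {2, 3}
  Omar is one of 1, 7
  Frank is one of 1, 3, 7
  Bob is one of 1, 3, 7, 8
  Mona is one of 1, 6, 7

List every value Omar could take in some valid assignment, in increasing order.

1, 7

The 8 variables draw from only 8 values {1, 2, 3, 4, 5, 6, 7, 8}, so each is used; only Priya can be 4, hence Priya = 4.
Among the 7 still-open variables, 5 fits only Nate (and all 7 values in {1, 2, 3, 5, 6, 7, 8} must be used), so Nate = 5.
The 6 still-open variables together cover exactly {1, 2, 3, 6, 7, 8} — 6 values for 6 variables — and 6 appears only in Mona's list, so Mona = 6.
The 5 still-open variables together cover exactly {1, 2, 3, 7, 8} — 5 values for 5 variables — and 8 appears only in Bob's list, so Bob = 8.
Hank and Dave between them cover only {2, 3} — a naked pair. Remove those values from Frank.
No further eliminations apply; Omar can still be any of 1, 7.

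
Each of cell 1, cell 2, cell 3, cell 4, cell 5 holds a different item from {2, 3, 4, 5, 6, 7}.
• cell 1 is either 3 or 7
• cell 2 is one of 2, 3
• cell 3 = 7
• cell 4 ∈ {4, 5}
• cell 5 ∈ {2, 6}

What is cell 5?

cell 3's domain is down to {7}, so cell 3 = 7. So cell 1 can't be 7.
cell 1 has just one choice, so cell 1 = 3. Eliminate 3 elsewhere: cell 2.
cell 2 has just one choice, so cell 2 = 2. So cell 5 can't be 2.
So cell 5 = 6.

6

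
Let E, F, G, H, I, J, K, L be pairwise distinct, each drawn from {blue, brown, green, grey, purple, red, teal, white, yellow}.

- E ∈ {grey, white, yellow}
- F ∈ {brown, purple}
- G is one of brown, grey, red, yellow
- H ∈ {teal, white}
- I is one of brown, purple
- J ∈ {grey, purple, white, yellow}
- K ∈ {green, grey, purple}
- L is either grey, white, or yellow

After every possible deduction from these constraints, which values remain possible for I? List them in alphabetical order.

The 8 variables draw from only 8 values {brown, green, grey, purple, red, teal, white, yellow}, so each is used; only K can be green, hence K = green.
The 7 still-open variables draw from only 7 values {brown, grey, purple, red, teal, white, yellow}, so each is used; only G can be red, hence G = red.
The 6 still-open variables draw from only 6 values {brown, grey, purple, teal, white, yellow}, so each is used; only H can be teal, hence H = teal.
F and I share exactly the 2 values {brown, purple}; by pigeonhole those values go to them, so strike brown, purple from J.
No further eliminations apply; I can still be any of brown, purple.

brown, purple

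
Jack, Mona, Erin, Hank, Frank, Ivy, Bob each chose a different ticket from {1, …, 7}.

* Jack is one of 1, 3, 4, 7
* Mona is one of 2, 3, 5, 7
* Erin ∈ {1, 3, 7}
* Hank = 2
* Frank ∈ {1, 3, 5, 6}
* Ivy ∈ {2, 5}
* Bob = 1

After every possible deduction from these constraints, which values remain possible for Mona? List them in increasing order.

Hank's domain is down to {2}, so Hank = 2. Eliminate 2 elsewhere: Mona, Ivy.
Ivy's domain is down to {5}, so Ivy = 5. So Mona, Frank can't be 5.
Bob's domain is down to {1}, so Bob = 1. Remove 1 from Jack, Erin, Frank.
The 4 still-open variables together cover exactly {3, 4, 6, 7} — 4 values for 4 variables — and 4 appears only in Jack's list, so Jack = 4.
Among the 3 still-open variables, 6 fits only Frank (and all 3 values in {3, 6, 7} must be used), so Frank = 6.
No further eliminations apply; Mona can still be any of 3, 7.

3, 7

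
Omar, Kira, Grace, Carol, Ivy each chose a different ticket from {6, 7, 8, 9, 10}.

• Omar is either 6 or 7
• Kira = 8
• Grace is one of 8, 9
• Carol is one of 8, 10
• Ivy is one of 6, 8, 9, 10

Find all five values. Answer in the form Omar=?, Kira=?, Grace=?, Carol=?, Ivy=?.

Omar=7, Kira=8, Grace=9, Carol=10, Ivy=6

Kira's domain is down to {8}, so Kira = 8. Remove 8 from Grace, Carol, Ivy.
Grace's domain is down to {9}, so Grace = 9. Eliminate 9 elsewhere: Ivy.
Carol has just one choice, so Carol = 10. Strike 10 from Ivy.
Ivy has just one choice, so Ivy = 6. Strike 6 from Omar.
That leaves Omar = 7.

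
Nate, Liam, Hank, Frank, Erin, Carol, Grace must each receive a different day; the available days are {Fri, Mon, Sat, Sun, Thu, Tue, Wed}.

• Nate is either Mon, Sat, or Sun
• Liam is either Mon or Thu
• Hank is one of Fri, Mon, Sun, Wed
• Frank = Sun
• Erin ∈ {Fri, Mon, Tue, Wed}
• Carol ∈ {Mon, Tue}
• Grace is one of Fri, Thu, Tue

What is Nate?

Frank has just one choice, so Frank = Sun. So Nate, Hank can't be Sun.
The 6 still-open variables draw from only 6 values {Fri, Mon, Sat, Thu, Tue, Wed}, so each is used; only Nate can be Sat, hence Nate = Sat.

Sat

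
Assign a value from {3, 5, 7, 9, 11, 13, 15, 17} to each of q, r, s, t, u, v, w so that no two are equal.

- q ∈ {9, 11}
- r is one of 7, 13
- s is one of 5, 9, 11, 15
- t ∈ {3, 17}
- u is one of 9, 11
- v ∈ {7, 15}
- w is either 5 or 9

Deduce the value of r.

13

The 2 variables q and u are confined to {9, 11}, which locks those values in; drop them from s, w.
w has just one choice, so w = 5. So s can't be 5.
That leaves s = 15. Remove 15 from v.
v has just one choice, so v = 7. Remove 7 from r.
So r = 13.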